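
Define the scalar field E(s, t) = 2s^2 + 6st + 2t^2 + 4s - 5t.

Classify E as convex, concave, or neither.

neither

E is quadratic, so its Hessian is the constant matrix H = [[4, 6], [6, 4]].
det(H) = -20, tr(H) = 8.
det(H) < 0, so H is indefinite: neither convex nor concave.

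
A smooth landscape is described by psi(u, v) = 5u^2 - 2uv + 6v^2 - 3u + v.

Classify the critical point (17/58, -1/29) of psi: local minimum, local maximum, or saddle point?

local minimum

The Hessian of psi is constant: H = [[10, -2], [-2, 12]].
det(H) = 10·12 − (-2)² = 116.
det(H) > 0 and tr(H) = 22 > 0, so H is positive definite and the point is a local minimum.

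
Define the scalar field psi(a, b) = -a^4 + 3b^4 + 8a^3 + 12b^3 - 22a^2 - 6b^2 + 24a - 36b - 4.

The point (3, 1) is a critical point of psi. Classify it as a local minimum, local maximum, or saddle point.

The mixed partial ∂²psi/∂a∂b is 0, so the Hessian at any point is diag(psi_aa, psi_bb) = diag(4(-3a^2 + 12a - 11), 12(3b^2 + 6b - 1)).
At (3, 1): H = diag(-8, 96).
The eigenvalues have opposite signs, so H is indefinite: a saddle point.

saddle point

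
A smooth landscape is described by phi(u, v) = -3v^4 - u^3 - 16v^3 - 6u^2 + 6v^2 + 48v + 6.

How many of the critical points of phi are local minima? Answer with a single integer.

phi separates as a function of u plus a function of v, so ∇phi=0 decouples.
∂phi/∂u = -3u(u + 4) = 0 at u ∈ {-4, 0}; ∂phi/∂v = -12(v - 1)(v + 1)(v + 4) = 0 at v ∈ {-4, -1, 1}.
The Hessian is diagonal: diag(phi_uu, phi_vv). Second derivatives: phi_uu(-4)=12, phi_uu(0)=-12; phi_vv(-4)=-180, phi_vv(-1)=72, phi_vv(1)=-120.
Local minima occur where both diagonal entries positive: (-4, -1). Count: 1.

1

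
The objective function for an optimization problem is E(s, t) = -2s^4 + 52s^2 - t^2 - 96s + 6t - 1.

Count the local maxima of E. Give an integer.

2

E separates as a function of s plus a function of t, so ∇E=0 decouples.
∂E/∂s = -8(s - 3)(s - 1)(s + 4) = 0 at s ∈ {-4, 1, 3}; ∂E/∂t = -2(t - 3) = 0 at t ∈ {3}.
The Hessian is diagonal: diag(E_ss, E_tt). Second derivatives: E_ss(-4)=-280, E_ss(1)=80, E_ss(3)=-112; E_tt(3)=-2.
Local maxima occur where both diagonal entries negative: (-4, 3), (3, 3). Count: 2.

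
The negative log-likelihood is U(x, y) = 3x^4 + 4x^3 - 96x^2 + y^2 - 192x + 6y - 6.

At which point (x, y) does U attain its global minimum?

U(x,y) separates as P(x) + Q(y) − 6, so its minimum is min P + min Q − 6.
P'(x) = 12(x - 4)(x + 1)(x + 4) vanishes at x ∈ {-4, -1, 4}; Q'(y) = 2y + 6 vanishes at y ∈ {-3}.
Local minima of P (where P''>0): P(-4)=-256, P(4)=-1280. Local minima of Q: Q(-3)=-9.
So the global minimum of U is P(4) + Q(-3) − 6 = -1280 − 9 − 6 = -1295, attained at (4, -3).

(4, -3)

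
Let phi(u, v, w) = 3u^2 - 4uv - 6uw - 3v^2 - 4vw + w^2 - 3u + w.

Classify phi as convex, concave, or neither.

phi is quadratic, so its Hessian is the constant matrix H = [[6, -4, -6], [-4, -6, -4], [-6, -4, 2]].
Leading principal minors: 6, -52, -176.
Neither pattern holds ⇒ H is indefinite ⇒ neither convex nor concave.

neither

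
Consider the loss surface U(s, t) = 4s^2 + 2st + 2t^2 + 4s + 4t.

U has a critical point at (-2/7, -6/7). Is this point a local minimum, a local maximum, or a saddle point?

local minimum

The Hessian of U is constant: H = [[8, 2], [2, 4]].
det(H) = 8·4 − 2² = 28.
det(H) > 0 and tr(H) = 12 > 0, so H is positive definite and the point is a local minimum.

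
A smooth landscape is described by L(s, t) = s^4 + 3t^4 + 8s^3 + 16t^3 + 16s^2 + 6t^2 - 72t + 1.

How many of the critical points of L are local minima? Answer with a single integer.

L separates as a function of s plus a function of t, so ∇L=0 decouples.
∂L/∂s = 4s(s + 2)(s + 4) = 0 at s ∈ {-4, -2, 0}; ∂L/∂t = 12(t - 1)(t + 2)(t + 3) = 0 at t ∈ {-3, -2, 1}.
The Hessian is diagonal: diag(L_ss, L_tt). Second derivatives: L_ss(-4)=32, L_ss(-2)=-16, L_ss(0)=32; L_tt(-3)=48, L_tt(-2)=-36, L_tt(1)=144.
Local minima occur where both diagonal entries positive: (-4, -3), (-4, 1), (0, -3), (0, 1). Count: 4.

4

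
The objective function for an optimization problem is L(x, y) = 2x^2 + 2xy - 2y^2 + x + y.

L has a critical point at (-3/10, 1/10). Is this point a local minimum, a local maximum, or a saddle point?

The Hessian of L is constant: H = [[4, 2], [2, -4]].
det(H) = 4·(-4) − 2² = -20.
Since det(H) < 0, H is indefinite and the critical point is a saddle point.

saddle point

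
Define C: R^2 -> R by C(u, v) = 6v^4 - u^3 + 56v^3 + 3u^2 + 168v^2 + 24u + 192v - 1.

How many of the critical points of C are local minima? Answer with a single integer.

C separates as a function of u plus a function of v, so ∇C=0 decouples.
∂C/∂u = -3(u - 4)(u + 2) = 0 at u ∈ {-2, 4}; ∂C/∂v = 24(v + 1)(v + 2)(v + 4) = 0 at v ∈ {-4, -2, -1}.
The Hessian is diagonal: diag(C_uu, C_vv). Second derivatives: C_uu(-2)=18, C_uu(4)=-18; C_vv(-4)=144, C_vv(-2)=-48, C_vv(-1)=72.
Local minima occur where both diagonal entries positive: (-2, -4), (-2, -1). Count: 2.

2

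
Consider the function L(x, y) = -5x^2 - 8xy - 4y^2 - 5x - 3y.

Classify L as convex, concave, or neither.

L is quadratic, so its Hessian is the constant matrix H = [[-10, -8], [-8, -8]].
det(H) = 16, tr(H) = -18.
det(H) > 0 and tr(H) < 0, so H is negative definite everywhere: concave.

concave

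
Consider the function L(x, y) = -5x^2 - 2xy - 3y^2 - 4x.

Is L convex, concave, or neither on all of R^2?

L is quadratic, so its Hessian is the constant matrix H = [[-10, -2], [-2, -6]].
det(H) = 56, tr(H) = -16.
det(H) > 0 and tr(H) < 0, so H is negative definite everywhere: concave.

concave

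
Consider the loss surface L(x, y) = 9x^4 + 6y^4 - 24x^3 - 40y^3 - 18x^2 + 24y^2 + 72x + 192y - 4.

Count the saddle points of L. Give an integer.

L separates as a function of x plus a function of y, so ∇L=0 decouples.
∂L/∂x = 36(x - 2)(x - 1)(x + 1) = 0 at x ∈ {-1, 1, 2}; ∂L/∂y = 24(y - 4)(y - 2)(y + 1) = 0 at y ∈ {-1, 2, 4}.
The Hessian is diagonal: diag(L_xx, L_yy). Second derivatives: L_xx(-1)=216, L_xx(1)=-72, L_xx(2)=108; L_yy(-1)=360, L_yy(2)=-144, L_yy(4)=240.
Saddle points occur where the two diagonal entries have opposite signs: (-1, 2), (1, -1), (1, 4), (2, 2). Count: 4.

4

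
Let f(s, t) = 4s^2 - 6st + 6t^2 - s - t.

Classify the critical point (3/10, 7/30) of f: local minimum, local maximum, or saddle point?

local minimum

The Hessian of f is constant: H = [[8, -6], [-6, 12]].
det(H) = 8·12 − (-6)² = 60.
det(H) > 0 and tr(H) = 20 > 0, so H is positive definite and the point is a local minimum.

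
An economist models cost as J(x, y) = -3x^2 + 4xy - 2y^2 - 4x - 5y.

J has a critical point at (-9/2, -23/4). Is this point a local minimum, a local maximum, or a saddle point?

The Hessian of J is constant: H = [[-6, 4], [4, -4]].
det(H) = (-6)·(-4) − 4² = 8.
det(H) > 0 and tr(H) = -10 < 0, so H is negative definite and the point is a local maximum.

local maximum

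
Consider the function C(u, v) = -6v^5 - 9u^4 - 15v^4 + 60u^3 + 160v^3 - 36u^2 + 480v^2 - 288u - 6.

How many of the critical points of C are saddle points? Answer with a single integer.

6

C separates as a function of u plus a function of v, so ∇C=0 decouples.
∂C/∂u = -36(u - 4)(u - 2)(u + 1) = 0 at u ∈ {-1, 2, 4}; ∂C/∂v = -30v(v - 4)(v + 2)(v + 4) = 0 at v ∈ {-4, -2, 0, 4}.
The Hessian is diagonal: diag(C_uu, C_vv). Second derivatives: C_uu(-1)=-540, C_uu(2)=216, C_uu(4)=-360; C_vv(-4)=1920, C_vv(-2)=-720, C_vv(0)=960, C_vv(4)=-5760.
Saddle points occur where the two diagonal entries have opposite signs: (-1, -4), (-1, 0), (2, -2), (2, 4), (4, -4), (4, 0). Count: 6.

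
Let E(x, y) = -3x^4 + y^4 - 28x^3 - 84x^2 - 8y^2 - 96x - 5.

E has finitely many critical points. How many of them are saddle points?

5

E separates as a function of x plus a function of y, so ∇E=0 decouples.
∂E/∂x = -12(x + 1)(x + 2)(x + 4) = 0 at x ∈ {-4, -2, -1}; ∂E/∂y = 4y(y - 2)(y + 2) = 0 at y ∈ {-2, 0, 2}.
The Hessian is diagonal: diag(E_xx, E_yy). Second derivatives: E_xx(-4)=-72, E_xx(-2)=24, E_xx(-1)=-36; E_yy(-2)=32, E_yy(0)=-16, E_yy(2)=32.
Saddle points occur where the two diagonal entries have opposite signs: (-4, -2), (-4, 2), (-2, 0), (-1, -2), (-1, 2). Count: 5.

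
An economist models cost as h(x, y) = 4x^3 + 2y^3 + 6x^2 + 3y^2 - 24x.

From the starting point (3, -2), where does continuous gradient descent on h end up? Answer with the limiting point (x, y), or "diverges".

h is separable, so gradient descent decouples: x follows -∂h/∂x, y follows -∂h/∂y.
∂h/∂x = 12(x - 1)(x + 2); at x=3 this is 120, so x decreases.
∂h/∂y = 6y(y + 1); at y=-2 this is 12, so y decreases.
The y-coordinate has no critical point in that direction and runs off to infinity.

diverges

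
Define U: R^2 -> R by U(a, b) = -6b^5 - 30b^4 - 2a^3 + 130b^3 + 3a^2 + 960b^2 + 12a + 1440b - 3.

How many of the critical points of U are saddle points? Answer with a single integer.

U separates as a function of a plus a function of b, so ∇U=0 decouples.
∂U/∂a = -6(a - 2)(a + 1) = 0 at a ∈ {-1, 2}; ∂U/∂b = -30(b - 4)(b + 1)(b + 3)(b + 4) = 0 at b ∈ {-4, -3, -1, 4}.
The Hessian is diagonal: diag(U_aa, U_bb). Second derivatives: U_aa(-1)=18, U_aa(2)=-18; U_bb(-4)=720, U_bb(-3)=-420, U_bb(-1)=900, U_bb(4)=-8400.
Saddle points occur where the two diagonal entries have opposite signs: (-1, -3), (-1, 4), (2, -4), (2, -1). Count: 4.

4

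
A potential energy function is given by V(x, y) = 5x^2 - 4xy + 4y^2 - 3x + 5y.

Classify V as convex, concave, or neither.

V is quadratic, so its Hessian is the constant matrix H = [[10, -4], [-4, 8]].
det(H) = 64, tr(H) = 18.
det(H) > 0 and tr(H) > 0, so H is positive definite everywhere: convex.

convex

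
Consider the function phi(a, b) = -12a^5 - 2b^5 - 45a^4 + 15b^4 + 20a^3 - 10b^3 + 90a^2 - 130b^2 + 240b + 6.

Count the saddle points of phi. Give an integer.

phi separates as a function of a plus a function of b, so ∇phi=0 decouples.
∂phi/∂a = -60a(a - 1)(a + 1)(a + 3) = 0 at a ∈ {-3, -1, 0, 1}; ∂phi/∂b = -10(b - 4)(b - 3)(b - 1)(b + 2) = 0 at b ∈ {-2, 1, 3, 4}.
The Hessian is diagonal: diag(phi_aa, phi_bb). Second derivatives: phi_aa(-3)=1440, phi_aa(-1)=-240, phi_aa(0)=180, phi_aa(1)=-480; phi_bb(-2)=900, phi_bb(1)=-180, phi_bb(3)=100, phi_bb(4)=-180.
Saddle points occur where the two diagonal entries have opposite signs: (-3, 1), (-3, 4), (-1, -2), (-1, 3), (0, 1), (0, 4), (1, -2), (1, 3). Count: 8.

8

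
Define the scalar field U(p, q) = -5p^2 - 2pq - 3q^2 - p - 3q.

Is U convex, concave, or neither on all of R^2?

concave

U is quadratic, so its Hessian is the constant matrix H = [[-10, -2], [-2, -6]].
det(H) = 56, tr(H) = -16.
det(H) > 0 and tr(H) < 0, so H is negative definite everywhere: concave.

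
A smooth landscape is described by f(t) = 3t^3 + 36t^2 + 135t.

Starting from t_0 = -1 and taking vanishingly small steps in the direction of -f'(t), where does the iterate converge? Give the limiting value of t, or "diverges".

f'(t) = 9(t + 3)(t + 5), so f'(-1) = 72.
Gradient descent moves in the -f' direction, i.e. t is decreasing.
The nearest critical point in that direction is t = -3, where f'' = 18 > 0 (a local minimum). The iterate converges there.

-3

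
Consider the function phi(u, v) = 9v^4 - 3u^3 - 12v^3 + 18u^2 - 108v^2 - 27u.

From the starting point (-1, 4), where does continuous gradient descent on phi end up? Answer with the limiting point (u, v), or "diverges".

phi is separable, so gradient descent decouples: u follows -∂phi/∂u, v follows -∂phi/∂v.
∂phi/∂u = -9(u - 3)(u - 1); at u=-1 this is -72, so u increases.
∂phi/∂v = 36v(v - 3)(v + 2); at v=4 this is 864, so v decreases.
u converges to its nearest critical value 1 (a local min of the u-part); v converges to 3. The iterate converges to (1, 3).

(1, 3)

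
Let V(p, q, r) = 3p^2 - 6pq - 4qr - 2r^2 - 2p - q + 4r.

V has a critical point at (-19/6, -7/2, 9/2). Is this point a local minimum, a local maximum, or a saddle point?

saddle point

The Hessian is constant: H = [[6, -6, 0], [-6, 0, -4], [0, -4, -4]].
Leading principal minors: Δ₁ = 6, Δ₂ = -36, Δ₃ = 48.
The minors fit neither the all-positive nor the alternating-sign pattern, so H is indefinite: a saddle point.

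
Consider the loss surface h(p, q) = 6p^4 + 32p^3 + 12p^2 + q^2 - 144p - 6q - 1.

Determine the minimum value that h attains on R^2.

-104

h(p,q) separates as A(p) + B(q) − 1, so its minimum is min A + min B − 1.
A'(p) = 24(p - 1)(p + 2)(p + 3) vanishes at p ∈ {-3, -2, 1}; B'(q) = 2q - 6 vanishes at q ∈ {3}.
Local minima of A (where A''>0): A(-3)=162, A(1)=-94. Local minima of B: B(3)=-9.
So the global minimum of h is A(1) + B(3) − 1 = -94 − 9 − 1 = -104, attained at (1, 3).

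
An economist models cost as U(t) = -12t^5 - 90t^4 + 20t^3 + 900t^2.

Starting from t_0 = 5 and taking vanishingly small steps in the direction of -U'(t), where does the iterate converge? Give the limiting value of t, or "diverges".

U'(t) = -60t(t - 2)(t + 3)(t + 5), so U'(5) = -72000.
Gradient descent moves in the -U' direction, i.e. t is increasing.
There is no critical point above t=5, and U' keeps the same sign, so the iterate runs off to +∞.

diverges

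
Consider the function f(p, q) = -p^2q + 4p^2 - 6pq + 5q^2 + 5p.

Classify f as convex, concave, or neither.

The term -p^2q is cubic, so the Hessian is not constant.
∂²f/∂p² = -2q + 8, which takes both signs as q varies (negative for sufficiently large q). A diagonal entry of the Hessian changing sign means the Hessian is neither positive- nor negative-semidefinite on all of R^2.

neither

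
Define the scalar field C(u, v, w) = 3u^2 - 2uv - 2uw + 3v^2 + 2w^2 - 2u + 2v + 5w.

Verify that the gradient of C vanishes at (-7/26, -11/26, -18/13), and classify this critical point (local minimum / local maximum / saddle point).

∇C = (6u - 2v - 2w - 2, -2u + 6v + 2, -2u + 4w + 5); substituting (-7/26, -11/26, -18/13) gives ∇C = (0, 0, 0), so (-7/26, -11/26, -18/13) is indeed a critical point.
The Hessian is constant: H = [[6, -2, -2], [-2, 6, 0], [-2, 0, 4]].
Leading principal minors: Δ₁ = 6, Δ₂ = 32, Δ₃ = 104.
All leading minors are positive, so H is positive definite: a local minimum.

local minimum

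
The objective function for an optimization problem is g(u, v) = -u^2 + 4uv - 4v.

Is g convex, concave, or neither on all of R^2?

g is quadratic, so its Hessian is the constant matrix H = [[-2, 4], [4, 0]].
det(H) = -16, tr(H) = -2.
det(H) < 0, so H is indefinite: neither convex nor concave.

neither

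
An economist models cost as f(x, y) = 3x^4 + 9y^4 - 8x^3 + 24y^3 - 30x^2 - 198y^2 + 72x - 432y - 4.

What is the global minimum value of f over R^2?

-1857

f(x,y) separates as P(x) + Q(y) − 4, so its minimum is min P + min Q − 4.
P'(x) = 12(x - 3)(x - 1)(x + 2) vanishes at x ∈ {-2, 1, 3}; Q'(y) = 36(y - 3)(y + 1)(y + 4) vanishes at y ∈ {-4, -1, 3}.
Local minima of P (where P''>0): P(-2)=-152, P(3)=-27. Local minima of Q: Q(-4)=-672, Q(3)=-1701.
So the global minimum of f is P(-2) + Q(3) − 4 = -152 − 1701 − 4 = -1857, attained at (-2, 3).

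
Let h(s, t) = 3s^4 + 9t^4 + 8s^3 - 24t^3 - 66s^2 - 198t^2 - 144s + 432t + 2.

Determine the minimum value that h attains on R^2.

-2266

h(s,t) separates as P(s) + Q(t) + 2, so its minimum is min P + min Q + 2.
P'(s) = 12(s - 3)(s + 1)(s + 4) vanishes at s ∈ {-4, -1, 3}; Q'(t) = 36(t - 4)(t - 1)(t + 3) vanishes at t ∈ {-3, 1, 4}.
Local minima of P (where P''>0): P(-4)=-224, P(3)=-567. Local minima of Q: Q(-3)=-1701, Q(4)=-672.
So the global minimum of h is P(3) + Q(-3) + 2 = -567 − 1701 + 2 = -2266, attained at (3, -3).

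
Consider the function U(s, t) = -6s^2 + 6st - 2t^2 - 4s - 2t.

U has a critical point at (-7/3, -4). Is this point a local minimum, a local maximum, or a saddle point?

The Hessian of U is constant: H = [[-12, 6], [6, -4]].
det(H) = (-12)·(-4) − 6² = 12.
det(H) > 0 and tr(H) = -16 < 0, so H is negative definite and the point is a local maximum.

local maximum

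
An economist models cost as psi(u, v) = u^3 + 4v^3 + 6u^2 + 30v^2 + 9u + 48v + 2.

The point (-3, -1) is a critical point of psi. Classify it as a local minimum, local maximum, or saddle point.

saddle point

The mixed partial ∂²psi/∂u∂v is 0, so the Hessian at any point is diag(psi_uu, psi_vv) = diag(6(u + 2), 12(2v + 5)).
At (-3, -1): H = diag(-6, 36).
The eigenvalues have opposite signs, so H is indefinite: a saddle point.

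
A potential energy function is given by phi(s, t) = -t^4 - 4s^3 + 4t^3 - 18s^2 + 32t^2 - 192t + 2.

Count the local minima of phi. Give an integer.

1

phi separates as a function of s plus a function of t, so ∇phi=0 decouples.
∂phi/∂s = -12s(s + 3) = 0 at s ∈ {-3, 0}; ∂phi/∂t = -4(t - 4)(t - 3)(t + 4) = 0 at t ∈ {-4, 3, 4}.
The Hessian is diagonal: diag(phi_ss, phi_tt). Second derivatives: phi_ss(-3)=36, phi_ss(0)=-36; phi_tt(-4)=-224, phi_tt(3)=28, phi_tt(4)=-32.
Local minima occur where both diagonal entries positive: (-3, 3). Count: 1.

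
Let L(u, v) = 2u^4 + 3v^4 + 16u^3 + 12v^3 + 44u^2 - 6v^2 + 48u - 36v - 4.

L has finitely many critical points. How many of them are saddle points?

4

L separates as a function of u plus a function of v, so ∇L=0 decouples.
∂L/∂u = 8(u + 1)(u + 2)(u + 3) = 0 at u ∈ {-3, -2, -1}; ∂L/∂v = 12(v - 1)(v + 1)(v + 3) = 0 at v ∈ {-3, -1, 1}.
The Hessian is diagonal: diag(L_uu, L_vv). Second derivatives: L_uu(-3)=16, L_uu(-2)=-8, L_uu(-1)=16; L_vv(-3)=96, L_vv(-1)=-48, L_vv(1)=96.
Saddle points occur where the two diagonal entries have opposite signs: (-3, -1), (-2, -3), (-2, 1), (-1, -1). Count: 4.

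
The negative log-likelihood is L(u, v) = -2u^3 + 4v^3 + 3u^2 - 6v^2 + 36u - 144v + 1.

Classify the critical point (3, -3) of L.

The mixed partial ∂²L/∂u∂v is 0, so the Hessian at any point is diag(L_uu, L_vv) = diag(6(-2u + 1), 12(2v - 1)).
At (3, -3): H = diag(-30, -84).
Both eigenvalues are negative, so H is negative definite: a local maximum.

local maximum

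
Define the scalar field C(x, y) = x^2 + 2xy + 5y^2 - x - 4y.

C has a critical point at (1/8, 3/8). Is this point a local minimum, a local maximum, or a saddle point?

The Hessian of C is constant: H = [[2, 2], [2, 10]].
det(H) = 2·10 − 2² = 16.
det(H) > 0 and tr(H) = 12 > 0, so H is positive definite and the point is a local minimum.

local minimum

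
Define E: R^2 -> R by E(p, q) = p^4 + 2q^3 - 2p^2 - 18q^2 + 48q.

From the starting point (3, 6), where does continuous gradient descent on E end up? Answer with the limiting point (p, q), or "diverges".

E is separable, so gradient descent decouples: p follows -∂E/∂p, q follows -∂E/∂q.
∂E/∂p = 4p(p - 1)(p + 1); at p=3 this is 96, so p decreases.
∂E/∂q = 6(q - 4)(q - 2); at q=6 this is 48, so q decreases.
p converges to its nearest critical value 1 (a local min of the p-part); q converges to 4. The iterate converges to (1, 4).

(1, 4)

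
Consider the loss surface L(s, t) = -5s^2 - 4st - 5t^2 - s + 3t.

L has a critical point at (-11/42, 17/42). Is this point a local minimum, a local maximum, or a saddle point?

local maximum

The Hessian of L is constant: H = [[-10, -4], [-4, -10]].
det(H) = (-10)·(-10) − (-4)² = 84.
det(H) > 0 and tr(H) = -20 < 0, so H is negative definite and the point is a local maximum.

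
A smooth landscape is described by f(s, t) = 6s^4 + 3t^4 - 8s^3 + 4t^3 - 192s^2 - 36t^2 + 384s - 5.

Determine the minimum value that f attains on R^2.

-2754

f(s,t) separates as P(s) + Q(t) − 5, so its minimum is min P + min Q − 5.
P'(s) = 24(s - 4)(s - 1)(s + 4) vanishes at s ∈ {-4, 1, 4}; Q'(t) = 12t(t - 2)(t + 3) vanishes at t ∈ {-3, 0, 2}.
Local minima of P (where P''>0): P(-4)=-2560, P(4)=-512. Local minima of Q: Q(-3)=-189, Q(2)=-64.
So the global minimum of f is P(-4) + Q(-3) − 5 = -2560 − 189 − 5 = -2754, attained at (-4, -3).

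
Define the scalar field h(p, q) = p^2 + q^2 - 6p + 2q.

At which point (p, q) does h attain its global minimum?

h(p,q) separates as A(p) + B(q), so its minimum is min A + min B.
A'(p) = 2p - 6 vanishes at p ∈ {3}; B'(q) = 2q + 2 vanishes at q ∈ {-1}.
Local minima of A (where A''>0): A(3)=-9. Local minima of B: B(-1)=-1.
So the global minimum of h is A(3) + B(-1) = -9 − 1 = -10, attained at (3, -1).

(3, -1)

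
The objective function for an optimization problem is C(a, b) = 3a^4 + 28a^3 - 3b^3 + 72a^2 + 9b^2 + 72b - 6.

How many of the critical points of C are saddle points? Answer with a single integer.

C separates as a function of a plus a function of b, so ∇C=0 decouples.
∂C/∂a = 12a(a + 3)(a + 4) = 0 at a ∈ {-4, -3, 0}; ∂C/∂b = -9(b - 4)(b + 2) = 0 at b ∈ {-2, 4}.
The Hessian is diagonal: diag(C_aa, C_bb). Second derivatives: C_aa(-4)=48, C_aa(-3)=-36, C_aa(0)=144; C_bb(-2)=54, C_bb(4)=-54.
Saddle points occur where the two diagonal entries have opposite signs: (-4, 4), (-3, -2), (0, 4). Count: 3.

3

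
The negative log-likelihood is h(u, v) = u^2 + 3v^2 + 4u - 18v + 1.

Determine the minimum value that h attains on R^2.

h(u,v) separates as P(u) + Q(v) + 1, so its minimum is min P + min Q + 1.
P'(u) = 2u + 4 vanishes at u ∈ {-2}; Q'(v) = 6v - 18 vanishes at v ∈ {3}.
Local minima of P (where P''>0): P(-2)=-4. Local minima of Q: Q(3)=-27.
So the global minimum of h is P(-2) + Q(3) + 1 = -4 − 27 + 1 = -30, attained at (-2, 3).

-30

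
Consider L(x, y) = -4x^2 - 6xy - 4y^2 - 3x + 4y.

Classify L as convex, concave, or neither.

L is quadratic, so its Hessian is the constant matrix H = [[-8, -6], [-6, -8]].
det(H) = 28, tr(H) = -16.
det(H) > 0 and tr(H) < 0, so H is negative definite everywhere: concave.

concave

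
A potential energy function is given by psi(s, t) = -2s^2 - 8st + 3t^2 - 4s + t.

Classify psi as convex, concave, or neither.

psi is quadratic, so its Hessian is the constant matrix H = [[-4, -8], [-8, 6]].
det(H) = -88, tr(H) = 2.
det(H) < 0, so H is indefinite: neither convex nor concave.

neither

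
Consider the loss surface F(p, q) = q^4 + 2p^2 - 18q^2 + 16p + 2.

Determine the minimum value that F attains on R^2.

-111

F(p,q) separates as A(p) + B(q) + 2, so its minimum is min A + min B + 2.
A'(p) = 4p + 16 vanishes at p ∈ {-4}; B'(q) = 4q(q - 3)(q + 3) vanishes at q ∈ {-3, 0, 3}.
Local minima of A (where A''>0): A(-4)=-32. Local minima of B: B(-3)=-81, B(3)=-81.
So the global minimum of F is A(-4) + B(-3) + 2 = -32 − 81 + 2 = -111, attained at (-4, -3).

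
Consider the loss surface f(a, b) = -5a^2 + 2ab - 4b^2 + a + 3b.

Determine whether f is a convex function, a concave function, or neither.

concave

f is quadratic, so its Hessian is the constant matrix H = [[-10, 2], [2, -8]].
det(H) = 76, tr(H) = -18.
det(H) > 0 and tr(H) < 0, so H is negative definite everywhere: concave.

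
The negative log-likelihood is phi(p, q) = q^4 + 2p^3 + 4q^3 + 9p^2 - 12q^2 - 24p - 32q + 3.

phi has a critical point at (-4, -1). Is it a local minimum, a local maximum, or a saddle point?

local maximum

The mixed partial ∂²phi/∂p∂q is 0, so the Hessian at any point is diag(phi_pp, phi_qq) = diag(6(2p + 3), 12(q^2 + 2q - 2)).
At (-4, -1): H = diag(-30, -36).
Both eigenvalues are negative, so H is negative definite: a local maximum.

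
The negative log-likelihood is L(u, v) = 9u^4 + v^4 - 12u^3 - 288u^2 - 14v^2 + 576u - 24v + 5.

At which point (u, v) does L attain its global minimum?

(-4, 3)

L(u,v) separates as P(u) + Q(v) + 5, so its minimum is min P + min Q + 5.
P'(u) = 36(u - 4)(u - 1)(u + 4) vanishes at u ∈ {-4, 1, 4}; Q'(v) = 4(v - 3)(v + 1)(v + 2) vanishes at v ∈ {-2, -1, 3}.
Local minima of P (where P''>0): P(-4)=-3840, P(4)=-768. Local minima of Q: Q(-2)=8, Q(3)=-117.
So the global minimum of L is P(-4) + Q(3) + 5 = -3840 − 117 + 5 = -3952, attained at (-4, 3).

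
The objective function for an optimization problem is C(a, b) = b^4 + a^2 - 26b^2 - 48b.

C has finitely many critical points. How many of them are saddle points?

1

C separates as a function of a plus a function of b, so ∇C=0 decouples.
∂C/∂a = 2a = 0 at a ∈ {0}; ∂C/∂b = 4(b - 4)(b + 1)(b + 3) = 0 at b ∈ {-3, -1, 4}.
The Hessian is diagonal: diag(C_aa, C_bb). Second derivatives: C_aa(0)=2; C_bb(-3)=56, C_bb(-1)=-40, C_bb(4)=140.
Saddle points occur where the two diagonal entries have opposite signs: (0, -1). Count: 1.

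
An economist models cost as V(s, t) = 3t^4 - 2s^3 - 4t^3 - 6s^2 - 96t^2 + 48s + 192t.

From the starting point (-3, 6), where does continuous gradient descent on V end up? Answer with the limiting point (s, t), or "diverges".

(-4, 4)

V is separable, so gradient descent decouples: s follows -∂V/∂s, t follows -∂V/∂t.
∂V/∂s = -6(s - 2)(s + 4); at s=-3 this is 30, so s decreases.
∂V/∂t = 12(t - 4)(t - 1)(t + 4); at t=6 this is 1200, so t decreases.
s converges to its nearest critical value -4 (a local min of the s-part); t converges to 4. The iterate converges to (-4, 4).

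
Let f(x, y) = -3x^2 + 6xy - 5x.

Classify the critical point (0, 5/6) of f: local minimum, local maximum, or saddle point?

The Hessian of f is constant: H = [[-6, 6], [6, 0]].
det(H) = (-6)·0 − 6² = -36.
Since det(H) < 0, H is indefinite and the critical point is a saddle point.

saddle point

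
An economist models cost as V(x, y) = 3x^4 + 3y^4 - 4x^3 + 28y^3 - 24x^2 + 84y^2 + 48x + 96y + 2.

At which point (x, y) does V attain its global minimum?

V(x,y) separates as P(x) + Q(y) + 2, so its minimum is min P + min Q + 2.
P'(x) = 12(x - 2)(x - 1)(x + 2) vanishes at x ∈ {-2, 1, 2}; Q'(y) = 12(y + 1)(y + 2)(y + 4) vanishes at y ∈ {-4, -2, -1}.
Local minima of P (where P''>0): P(-2)=-112, P(2)=16. Local minima of Q: Q(-4)=-64, Q(-1)=-37.
So the global minimum of V is P(-2) + Q(-4) + 2 = -112 − 64 + 2 = -174, attained at (-2, -4).

(-2, -4)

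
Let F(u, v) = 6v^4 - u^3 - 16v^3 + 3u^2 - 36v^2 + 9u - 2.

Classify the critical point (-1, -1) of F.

local minimum

The mixed partial ∂²F/∂u∂v is 0, so the Hessian at any point is diag(F_uu, F_vv) = diag(6(-u + 1), 24(3v^2 - 4v - 3)).
At (-1, -1): H = diag(12, 96).
Both eigenvalues are positive, so H is positive definite: a local minimum.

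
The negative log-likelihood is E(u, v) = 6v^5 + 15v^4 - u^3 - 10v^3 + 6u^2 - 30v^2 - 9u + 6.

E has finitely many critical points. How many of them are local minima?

2

E separates as a function of u plus a function of v, so ∇E=0 decouples.
∂E/∂u = -3(u - 3)(u - 1) = 0 at u ∈ {1, 3}; ∂E/∂v = 30v(v - 1)(v + 1)(v + 2) = 0 at v ∈ {-2, -1, 0, 1}.
The Hessian is diagonal: diag(E_uu, E_vv). Second derivatives: E_uu(1)=6, E_uu(3)=-6; E_vv(-2)=-180, E_vv(-1)=60, E_vv(0)=-60, E_vv(1)=180.
Local minima occur where both diagonal entries positive: (1, -1), (1, 1). Count: 2.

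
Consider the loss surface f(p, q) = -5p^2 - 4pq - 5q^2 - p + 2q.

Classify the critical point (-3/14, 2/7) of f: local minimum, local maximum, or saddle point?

local maximum

The Hessian of f is constant: H = [[-10, -4], [-4, -10]].
det(H) = (-10)·(-10) − (-4)² = 84.
det(H) > 0 and tr(H) = -20 < 0, so H is negative definite and the point is a local maximum.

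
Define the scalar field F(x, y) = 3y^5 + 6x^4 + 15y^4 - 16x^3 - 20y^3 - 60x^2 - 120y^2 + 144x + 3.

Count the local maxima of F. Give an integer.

F separates as a function of x plus a function of y, so ∇F=0 decouples.
∂F/∂x = 24(x - 3)(x - 1)(x + 2) = 0 at x ∈ {-2, 1, 3}; ∂F/∂y = 15y(y - 2)(y + 2)(y + 4) = 0 at y ∈ {-4, -2, 0, 2}.
The Hessian is diagonal: diag(F_xx, F_yy). Second derivatives: F_xx(-2)=360, F_xx(1)=-144, F_xx(3)=240; F_yy(-4)=-720, F_yy(-2)=240, F_yy(0)=-240, F_yy(2)=720.
Local maxima occur where both diagonal entries negative: (1, -4), (1, 0). Count: 2.

2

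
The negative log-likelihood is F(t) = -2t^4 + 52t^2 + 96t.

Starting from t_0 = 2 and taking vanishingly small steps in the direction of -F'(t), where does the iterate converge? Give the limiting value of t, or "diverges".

-1

F'(t) = -8(t - 4)(t + 1)(t + 3), so F'(2) = 240.
Gradient descent moves in the -F' direction, i.e. t is decreasing.
The nearest critical point in that direction is t = -1, where F'' = 80 > 0 (a local minimum). The iterate converges there.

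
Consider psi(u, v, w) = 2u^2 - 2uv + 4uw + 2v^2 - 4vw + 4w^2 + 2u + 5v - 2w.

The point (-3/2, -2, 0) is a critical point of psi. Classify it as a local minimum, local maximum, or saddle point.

local minimum

The Hessian is constant: H = [[4, -2, 4], [-2, 4, -4], [4, -4, 8]].
Leading principal minors: Δ₁ = 4, Δ₂ = 12, Δ₃ = 32.
All leading minors are positive, so H is positive definite: a local minimum.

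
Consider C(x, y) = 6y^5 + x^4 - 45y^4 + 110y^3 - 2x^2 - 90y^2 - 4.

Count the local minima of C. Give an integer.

C separates as a function of x plus a function of y, so ∇C=0 decouples.
∂C/∂x = 4x(x - 1)(x + 1) = 0 at x ∈ {-1, 0, 1}; ∂C/∂y = 30y(y - 3)(y - 2)(y - 1) = 0 at y ∈ {0, 1, 2, 3}.
The Hessian is diagonal: diag(C_xx, C_yy). Second derivatives: C_xx(-1)=8, C_xx(0)=-4, C_xx(1)=8; C_yy(0)=-180, C_yy(1)=60, C_yy(2)=-60, C_yy(3)=180.
Local minima occur where both diagonal entries positive: (-1, 1), (-1, 3), (1, 1), (1, 3). Count: 4.

4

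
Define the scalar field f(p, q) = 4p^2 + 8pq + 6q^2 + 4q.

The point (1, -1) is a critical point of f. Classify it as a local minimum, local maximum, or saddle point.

The Hessian of f is constant: H = [[8, 8], [8, 12]].
det(H) = 8·12 − 8² = 32.
det(H) > 0 and tr(H) = 20 > 0, so H is positive definite and the point is a local minimum.

local minimum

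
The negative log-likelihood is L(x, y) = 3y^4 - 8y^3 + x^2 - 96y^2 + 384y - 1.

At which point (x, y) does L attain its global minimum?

(0, -4)

L(x,y) separates as P(x) + Q(y) − 1, so its minimum is min P + min Q − 1.
P'(x) = 2x vanishes at x ∈ {0}; Q'(y) = 12(y - 4)(y - 2)(y + 4) vanishes at y ∈ {-4, 2, 4}.
Local minima of P (where P''>0): P(0)=0. Local minima of Q: Q(-4)=-1792, Q(4)=256.
So the global minimum of L is P(0) + Q(-4) − 1 = 0 − 1792 − 1 = -1793, attained at (0, -4).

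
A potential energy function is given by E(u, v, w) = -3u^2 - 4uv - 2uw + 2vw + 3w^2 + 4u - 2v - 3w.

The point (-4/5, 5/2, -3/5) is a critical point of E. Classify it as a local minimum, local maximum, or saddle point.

The Hessian is constant: H = [[-6, -4, -2], [-4, 0, 2], [-2, 2, 6]].
Leading principal minors: Δ₁ = -6, Δ₂ = -16, Δ₃ = -40.
The minors fit neither the all-positive nor the alternating-sign pattern, so H is indefinite: a saddle point.

saddle point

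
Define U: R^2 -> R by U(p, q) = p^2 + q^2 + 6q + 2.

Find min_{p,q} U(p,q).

U(p,q) separates as A(p) + B(q) + 2, so its minimum is min A + min B + 2.
A'(p) = 2p vanishes at p ∈ {0}; B'(q) = 2q + 6 vanishes at q ∈ {-3}.
Local minima of A (where A''>0): A(0)=0. Local minima of B: B(-3)=-9.
So the global minimum of U is A(0) + B(-3) + 2 = 0 − 9 + 2 = -7, attained at (0, -3).

-7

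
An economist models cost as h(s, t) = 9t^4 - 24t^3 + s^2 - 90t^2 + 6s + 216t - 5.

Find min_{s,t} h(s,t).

-470

h(s,t) separates as P(s) + Q(t) − 5, so its minimum is min P + min Q − 5.
P'(s) = 2s + 6 vanishes at s ∈ {-3}; Q'(t) = 36(t - 3)(t - 1)(t + 2) vanishes at t ∈ {-2, 1, 3}.
Local minima of P (where P''>0): P(-3)=-9. Local minima of Q: Q(-2)=-456, Q(3)=-81.
So the global minimum of h is P(-3) + Q(-2) − 5 = -9 − 456 − 5 = -470, attained at (-3, -2).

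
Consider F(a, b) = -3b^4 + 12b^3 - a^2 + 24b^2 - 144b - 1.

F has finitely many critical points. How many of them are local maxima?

2

F separates as a function of a plus a function of b, so ∇F=0 decouples.
∂F/∂a = -2a = 0 at a ∈ {0}; ∂F/∂b = -12(b - 3)(b - 2)(b + 2) = 0 at b ∈ {-2, 2, 3}.
The Hessian is diagonal: diag(F_aa, F_bb). Second derivatives: F_aa(0)=-2; F_bb(-2)=-240, F_bb(2)=48, F_bb(3)=-60.
Local maxima occur where both diagonal entries negative: (0, -2), (0, 3). Count: 2.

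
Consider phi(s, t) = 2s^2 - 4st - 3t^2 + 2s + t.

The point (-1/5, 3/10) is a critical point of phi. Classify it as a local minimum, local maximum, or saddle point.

The Hessian of phi is constant: H = [[4, -4], [-4, -6]].
det(H) = 4·(-6) − (-4)² = -40.
Since det(H) < 0, H is indefinite and the critical point is a saddle point.

saddle point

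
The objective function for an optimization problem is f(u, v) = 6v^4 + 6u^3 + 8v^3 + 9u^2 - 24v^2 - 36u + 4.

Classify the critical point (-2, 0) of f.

local maximum

The mixed partial ∂²f/∂u∂v is 0, so the Hessian at any point is diag(f_uu, f_vv) = diag(18(2u + 1), 24(3v^2 + 2v - 2)).
At (-2, 0): H = diag(-54, -48).
Both eigenvalues are negative, so H is negative definite: a local maximum.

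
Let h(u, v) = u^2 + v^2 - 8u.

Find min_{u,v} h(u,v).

h(u,v) separates as P(u) + Q(v), so its minimum is min P + min Q.
P'(u) = 2u - 8 vanishes at u ∈ {4}; Q'(v) = 2v vanishes at v ∈ {0}.
Local minima of P (where P''>0): P(4)=-16. Local minima of Q: Q(0)=0.
So the global minimum of h is P(4) + Q(0) = -16 + 0 = -16, attained at (4, 0).

-16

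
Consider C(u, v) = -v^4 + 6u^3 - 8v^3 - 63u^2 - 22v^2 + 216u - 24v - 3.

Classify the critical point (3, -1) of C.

The mixed partial ∂²C/∂u∂v is 0, so the Hessian at any point is diag(C_uu, C_vv) = diag(18(2u - 7), -4(3v^2 + 12v + 11)).
At (3, -1): H = diag(-18, -8).
Both eigenvalues are negative, so H is negative definite: a local maximum.

local maximum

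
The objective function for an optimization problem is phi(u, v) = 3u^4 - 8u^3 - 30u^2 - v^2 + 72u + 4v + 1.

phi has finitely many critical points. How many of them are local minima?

phi separates as a function of u plus a function of v, so ∇phi=0 decouples.
∂phi/∂u = 12(u - 3)(u - 1)(u + 2) = 0 at u ∈ {-2, 1, 3}; ∂phi/∂v = -2(v - 2) = 0 at v ∈ {2}.
The Hessian is diagonal: diag(phi_uu, phi_vv). Second derivatives: phi_uu(-2)=180, phi_uu(1)=-72, phi_uu(3)=120; phi_vv(2)=-2.
Local minima occur where both diagonal entries positive: none. Count: 0.

0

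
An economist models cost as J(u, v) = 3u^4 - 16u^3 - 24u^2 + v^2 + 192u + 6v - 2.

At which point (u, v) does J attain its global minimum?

(-2, -3)

J(u,v) separates as P(u) + Q(v) − 2, so its minimum is min P + min Q − 2.
P'(u) = 12(u - 4)(u - 2)(u + 2) vanishes at u ∈ {-2, 2, 4}; Q'(v) = 2v + 6 vanishes at v ∈ {-3}.
Local minima of P (where P''>0): P(-2)=-304, P(4)=128. Local minima of Q: Q(-3)=-9.
So the global minimum of J is P(-2) + Q(-3) − 2 = -304 − 9 − 2 = -315, attained at (-2, -3).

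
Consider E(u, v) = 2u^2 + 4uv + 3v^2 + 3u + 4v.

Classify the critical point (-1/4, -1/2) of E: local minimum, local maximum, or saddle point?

The Hessian of E is constant: H = [[4, 4], [4, 6]].
det(H) = 4·6 − 4² = 8.
det(H) > 0 and tr(H) = 10 > 0, so H is positive definite and the point is a local minimum.

local minimum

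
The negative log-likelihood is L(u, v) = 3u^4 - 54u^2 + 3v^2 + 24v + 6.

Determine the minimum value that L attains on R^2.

-285

L(u,v) separates as P(u) + Q(v) + 6, so its minimum is min P + min Q + 6.
P'(u) = 12u(u - 3)(u + 3) vanishes at u ∈ {-3, 0, 3}; Q'(v) = 6v + 24 vanishes at v ∈ {-4}.
Local minima of P (where P''>0): P(-3)=-243, P(3)=-243. Local minima of Q: Q(-4)=-48.
So the global minimum of L is P(-3) + Q(-4) + 6 = -243 − 48 + 6 = -285, attained at (-3, -4).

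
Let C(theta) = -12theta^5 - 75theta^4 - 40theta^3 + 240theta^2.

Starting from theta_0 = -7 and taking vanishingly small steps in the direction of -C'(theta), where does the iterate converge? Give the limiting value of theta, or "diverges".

C'(theta) = -60theta(theta - 1)(theta + 2)(theta + 4), so C'(-7) = -50400.
Gradient descent moves in the -C' direction, i.e. theta is increasing.
The nearest critical point in that direction is theta = -4, where C'' = 2400 > 0 (a local minimum). The iterate converges there.

-4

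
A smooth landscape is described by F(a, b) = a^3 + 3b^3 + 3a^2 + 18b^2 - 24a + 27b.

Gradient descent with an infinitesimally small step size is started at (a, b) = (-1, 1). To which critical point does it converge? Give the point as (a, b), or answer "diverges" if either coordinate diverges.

(2, -1)

F is separable, so gradient descent decouples: a follows -∂F/∂a, b follows -∂F/∂b.
∂F/∂a = 3(a - 2)(a + 4); at a=-1 this is -27, so a increases.
∂F/∂b = 9(b + 1)(b + 3); at b=1 this is 72, so b decreases.
a converges to its nearest critical value 2 (a local min of the a-part); b converges to -1. The iterate converges to (2, -1).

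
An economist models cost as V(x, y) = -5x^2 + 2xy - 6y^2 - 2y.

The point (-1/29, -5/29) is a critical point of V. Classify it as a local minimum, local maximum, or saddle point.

local maximum

The Hessian of V is constant: H = [[-10, 2], [2, -12]].
det(H) = (-10)·(-12) − 2² = 116.
det(H) > 0 and tr(H) = -22 < 0, so H is negative definite and the point is a local maximum.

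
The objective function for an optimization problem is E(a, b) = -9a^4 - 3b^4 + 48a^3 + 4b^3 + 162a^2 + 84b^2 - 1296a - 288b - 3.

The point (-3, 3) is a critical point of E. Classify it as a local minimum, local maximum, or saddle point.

local maximum

The mixed partial ∂²E/∂a∂b is 0, so the Hessian at any point is diag(E_aa, E_bb) = diag(36(-3a^2 + 8a + 9), 12(-3b^2 + 2b + 14)).
At (-3, 3): H = diag(-1512, -84).
Both eigenvalues are negative, so H is negative definite: a local maximum.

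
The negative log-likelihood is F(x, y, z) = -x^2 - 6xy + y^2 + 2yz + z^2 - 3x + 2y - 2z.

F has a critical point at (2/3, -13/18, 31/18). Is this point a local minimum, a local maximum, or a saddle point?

saddle point

The Hessian is constant: H = [[-2, -6, 0], [-6, 2, 2], [0, 2, 2]].
Leading principal minors: Δ₁ = -2, Δ₂ = -40, Δ₃ = -72.
The minors fit neither the all-positive nor the alternating-sign pattern, so H is indefinite: a saddle point.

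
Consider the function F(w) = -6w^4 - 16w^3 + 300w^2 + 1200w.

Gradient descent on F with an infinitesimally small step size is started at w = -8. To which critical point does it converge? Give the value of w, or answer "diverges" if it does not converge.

diverges

F'(w) = -24(w - 5)(w + 2)(w + 5), so F'(-8) = 5616.
Gradient descent moves in the -F' direction, i.e. w is decreasing.
There is no critical point below w=-8, and F' keeps the same sign, so the iterate runs off to −∞.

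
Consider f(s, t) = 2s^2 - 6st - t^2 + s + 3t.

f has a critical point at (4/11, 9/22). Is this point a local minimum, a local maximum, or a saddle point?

The Hessian of f is constant: H = [[4, -6], [-6, -2]].
det(H) = 4·(-2) − (-6)² = -44.
Since det(H) < 0, H is indefinite and the critical point is a saddle point.

saddle point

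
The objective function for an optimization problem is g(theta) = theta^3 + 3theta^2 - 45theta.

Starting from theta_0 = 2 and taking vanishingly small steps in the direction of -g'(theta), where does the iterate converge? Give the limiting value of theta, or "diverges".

g'(theta) = 3(theta - 3)(theta + 5), so g'(2) = -21.
Gradient descent moves in the -g' direction, i.e. theta is increasing.
The nearest critical point in that direction is theta = 3, where g'' = 24 > 0 (a local minimum). The iterate converges there.

3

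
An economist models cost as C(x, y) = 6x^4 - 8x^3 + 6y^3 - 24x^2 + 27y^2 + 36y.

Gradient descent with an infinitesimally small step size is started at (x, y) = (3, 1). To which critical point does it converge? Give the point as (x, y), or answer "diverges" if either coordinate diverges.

(2, -1)

C is separable, so gradient descent decouples: x follows -∂C/∂x, y follows -∂C/∂y.
∂C/∂x = 24x(x - 2)(x + 1); at x=3 this is 288, so x decreases.
∂C/∂y = 18(y + 1)(y + 2); at y=1 this is 108, so y decreases.
x converges to its nearest critical value 2 (a local min of the x-part); y converges to -1. The iterate converges to (2, -1).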